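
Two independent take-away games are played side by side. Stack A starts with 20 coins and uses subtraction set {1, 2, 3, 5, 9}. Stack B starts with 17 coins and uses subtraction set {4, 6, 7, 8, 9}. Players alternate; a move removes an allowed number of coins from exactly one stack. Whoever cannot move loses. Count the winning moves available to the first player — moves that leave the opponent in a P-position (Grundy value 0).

2

Stack A, S = {1, 2, 3, 5, 9}:
n :  0  1  2  3  4  5  6  7  8  9 10 11 12 13 14 15 16 17 18 19 20
G :  0  1  2  3  0  1  2  3  0  1  2  3  0  1  2  3  0  1  2  3  0
G_A(20) = 0.
Stack B, S = {4, 6, 7, 8, 9}:
n :  0  1  2  3  4  5  6  7  8  9 10 11 12 13 14 15 16 17
G :  0  0  0  0  1  1  1  1  2  2  2  2  3  0  0  0  0  1
G_B(17) = 1.
Combined Grundy value = 0 ⊕ 1 = 1.
A winning move leaves total XOR = 0, i.e. changes one component's Grundy value g to g ⊕ X where X is the current total.
Stack A: need g' = 0⊕1 = 1. Options: 20−1→G=3, 20−2→G=2, 20−3→G=1, 20−5→G=3, 20−9→G=3. Hits: 1.
Stack B: need g' = 1⊕1 = 0. Options: 17−4→G=0, 17−6→G=2, 17−7→G=2, 17−8→G=2, 17−9→G=2. Hits: 1.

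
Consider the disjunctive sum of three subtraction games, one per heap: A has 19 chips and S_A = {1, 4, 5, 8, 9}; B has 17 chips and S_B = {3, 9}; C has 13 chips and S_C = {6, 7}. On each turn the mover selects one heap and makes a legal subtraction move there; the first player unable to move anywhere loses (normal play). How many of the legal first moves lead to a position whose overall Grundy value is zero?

1

Heap A, S = {1, 4, 5, 8, 9}:
n :  0  1  2  3  4  5  6  7  8  9 10 11 12 13 14 15 16 17 18 19
G :  0  1  0  1  2  3  2  3  4  5  4  5  0  1  0  1  2  3  2  3
G_A(19) = 3.
Heap B, S = {3, 9}:
n :  0  1  2  3  4  5  6  7  8  9 10 11 12 13 14 15 16 17
G :  0  0  0  1  1  1  0  0  0  1  1  1  0  0  0  1  1  1
G_B(17) = 1.
Heap C, S = {6, 7}:
G(0) = 0
G(1) = mex{} = 0
G(2) = mex{} = 0
G(3) = mex{} = 0
G(4) = mex{} = 0
G(5) = mex{} = 0
G(6) = mex{0} = 1
G(7) = mex{0,0} = 1
G(8) = mex{0,0} = 1
G(9) = mex{0,0} = 1
G(10) = mex{0,0} = 1
G(11) = mex{0,0} = 1
G(12) = mex{1,0} = 2
G(13) = mex{1,1} = 0
G_C(13) = 0.
Combined Grundy value = 3 ⊕ 1 ⊕ 0 = 2.
A winning move leaves total XOR = 0, i.e. changes one component's Grundy value g to g ⊕ X where X is the current total.
Heap A: need g' = 3⊕2 = 1. Options: 19−1→G=2, 19−4→G=1, 19−5→G=0, 19−8→G=5, 19−9→G=4. Hits: 1.
Heap B: need g' = 1⊕2 = 3. Options: 17−3→G=0, 17−9→G=0. Hits: 0.
Heap C: need g' = 0⊕2 = 2. Options: 13−6→G=1, 13−7→G=1. Hits: 0.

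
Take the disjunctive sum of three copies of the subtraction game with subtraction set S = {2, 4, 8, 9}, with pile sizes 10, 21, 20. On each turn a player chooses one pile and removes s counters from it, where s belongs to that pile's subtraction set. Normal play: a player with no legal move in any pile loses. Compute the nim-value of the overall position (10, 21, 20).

2

All piles use S = {2, 4, 8, 9}:
n :  0  1  2  3  4  5  6  7  8  9 10 11 12 13 14 15 16 17 18 19 20 21
G :  0  0  1  1  2  2  0  0  1  1  2  2  0  0  1  1  2  2  0  0  1  1
Pile A: G(10) = 2.
Pile B: G(21) = 1.
Pile C: G(20) = 1.
Combined Grundy value = 2 ⊕ 1 ⊕ 1 = 2.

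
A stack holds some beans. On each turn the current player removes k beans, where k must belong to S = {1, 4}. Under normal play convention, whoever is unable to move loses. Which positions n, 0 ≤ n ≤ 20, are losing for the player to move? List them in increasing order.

G(0) = 0
G(1) = mex{0} = 1
G(2) = mex{1} = 0
G(3) = mex{0} = 1
G(4) = mex{1,0} = 2
G(5) = mex{2,1} = 0
G(6) = mex{0,0} = 1
G(7) = mex{1,1} = 0
G(8) = mex{0,2} = 1
G(9) = mex{1,0} = 2
G(10) = mex{2,1} = 0
G(11) = mex{0,0} = 1
G(12) = mex{1,1} = 0
G(13) = mex{0,2} = 1
G(14) = mex{1,0} = 2
G(15) = mex{2,1} = 0
G(16) = mex{0,0} = 1
G(17) = mex{1,1} = 0
G(18) = mex{0,2} = 1
G(19) = mex{1,0} = 2
G(20) = mex{2,1} = 0
P-positions are exactly the n with G(n) = 0.

0, 2, 5, 7, 10, 12, 15, 17, 20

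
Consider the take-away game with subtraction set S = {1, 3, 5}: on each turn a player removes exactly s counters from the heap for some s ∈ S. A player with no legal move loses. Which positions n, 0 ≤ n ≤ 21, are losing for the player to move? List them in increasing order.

n :  0  1  2  3  4  5  6  7  8  9 10 11 12 13 14 15 16 17 18 19 20 21
G :  0  1  0  1  0  1  0  1  0  1  0  1  0  1  0  1  0  1  0  1  0  1
P-positions are exactly the n with G(n) = 0.

0, 2, 4, 6, 8, 10, 12, 14, 16, 18, 20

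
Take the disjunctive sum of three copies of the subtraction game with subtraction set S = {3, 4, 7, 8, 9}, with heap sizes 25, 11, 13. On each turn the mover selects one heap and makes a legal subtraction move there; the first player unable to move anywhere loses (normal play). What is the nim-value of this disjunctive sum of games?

All heaps use S = {3, 4, 7, 8, 9}:
n :  0  1  2  3  4  5  6  7  8  9 10 11 12 13 14 15 16 17 18 19 20 21 22 23 24 25
G :  0  0  0  1  1  1  2  2  2  3  3  3  0  0  0  1  1  1  2  2  2  3  3  3  0  0
Heap A: G(25) = 0.
Heap B: G(11) = 3.
Heap C: G(13) = 0.
Combined Grundy value = 0 ⊕ 3 ⊕ 0 = 3.

3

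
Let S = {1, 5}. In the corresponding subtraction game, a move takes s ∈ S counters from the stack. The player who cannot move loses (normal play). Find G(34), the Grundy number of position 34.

0

n :  0  1  2  3  4  5  6  7  8  9 10 11 12 13 14 15 16 17 18 19 20 21 22 23 24 25 26 27 28 29 30 31 32 33 34
G :  0  1  0  1  0  1  0  1  0  1  0  1  0  1  0  1  0  1  0  1  0  1  0  1  0  1  0  1  0  1  0  1  0  1  0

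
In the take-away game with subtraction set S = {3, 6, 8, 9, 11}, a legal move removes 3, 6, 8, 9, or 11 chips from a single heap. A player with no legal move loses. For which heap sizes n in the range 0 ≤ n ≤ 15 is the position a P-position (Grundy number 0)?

0, 1, 2, 14, 15

G(0) = 0
G(1) = mex{} = 0
G(2) = mex{} = 0
G(3) = mex{0} = 1
G(4) = mex{0} = 1
G(5) = mex{0} = 1
G(6) = mex{1,0} = 2
G(7) = mex{1,0} = 2
G(8) = mex{1,0,0} = 2
G(9) = mex{2,1,0,0} = 3
G(10) = mex{2,1,0,0} = 3
G(11) = mex{2,1,1,0,0} = 3
G(12) = mex{3,2,1,1,0} = 4
G(13) = mex{3,2,1,1,0} = 4
G(14) = mex{3,2,2,1,1} = 0
G(15) = mex{4,3,2,2,1} = 0
P-positions are exactly the n with G(n) = 0.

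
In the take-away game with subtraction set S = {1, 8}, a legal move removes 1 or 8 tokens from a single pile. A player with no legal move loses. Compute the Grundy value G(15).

G(0) = 0
G(1) = mex{0} = 1
G(2) = mex{1} = 0
G(3) = mex{0} = 1
G(4) = mex{1} = 0
G(5) = mex{0} = 1
G(6) = mex{1} = 0
G(7) = mex{0} = 1
G(8) = mex{1,0} = 2
G(9) = mex{2,1} = 0
G(10) = mex{0,0} = 1
G(11) = mex{1,1} = 0
G(12) = mex{0,0} = 1
G(13) = mex{1,1} = 0
G(14) = mex{0,0} = 1
G(15) = mex{1,1} = 0

0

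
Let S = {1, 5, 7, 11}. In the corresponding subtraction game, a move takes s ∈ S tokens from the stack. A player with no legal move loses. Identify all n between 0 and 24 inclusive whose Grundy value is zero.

n :  0  1  2  3  4  5  6  7  8  9 10 11 12 13 14 15 16 17 18 19 20 21 22 23 24
G :  0  1  0  1  0  1  0  1  0  1  0  1  0  1  0  1  0  1  0  1  0  1  0  1  0
P-positions are exactly the n with G(n) = 0.

0, 2, 4, 6, 8, 10, 12, 14, 16, 18, 20, 22, 24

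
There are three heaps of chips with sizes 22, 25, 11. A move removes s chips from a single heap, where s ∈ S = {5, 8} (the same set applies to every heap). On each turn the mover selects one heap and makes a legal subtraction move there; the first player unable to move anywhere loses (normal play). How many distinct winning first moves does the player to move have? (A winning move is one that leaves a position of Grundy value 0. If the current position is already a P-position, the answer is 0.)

2

All heaps use S = {5, 8}:
G(0) = 0
G(1) = mex{} = 0
G(2) = mex{} = 0
G(3) = mex{} = 0
G(4) = mex{} = 0
G(5) = mex{0} = 1
G(6) = mex{0} = 1
G(7) = mex{0} = 1
G(8) = mex{0,0} = 1
G(9) = mex{0,0} = 1
G(10) = mex{1,0} = 2
G(11) = mex{1,0} = 2
G(12) = mex{1,0} = 2
G(13) = mex{1,1} = 0
G(14) = mex{1,1} = 0
G(15) = mex{2,1} = 0
G(16) = mex{2,1} = 0
G(17) = mex{2,1} = 0
G(18) = mex{0,2} = 1
G(19) = mex{0,2} = 1
G(20) = mex{0,2} = 1
G(21) = mex{0,0} = 1
G(22) = mex{0,0} = 1
G(23) = mex{1,0} = 2
G(24) = mex{1,0} = 2
G(25) = mex{1,0} = 2
Heap A: G(22) = 1.
Heap B: G(25) = 2.
Heap C: G(11) = 2.
Combined Grundy value = 1 ⊕ 2 ⊕ 2 = 1.
A winning move leaves total XOR = 0, i.e. changes one component's Grundy value g to g ⊕ X where X is the current total.
Heap A: need g' = 1⊕1 = 0. Options: 22−5→G=0, 22−8→G=0. Hits: 2.
Heap B: need g' = 2⊕1 = 3. Options: 25−5→G=1, 25−8→G=0. Hits: 0.
Heap C: need g' = 2⊕1 = 3. Options: 11−5→G=1, 11−8→G=0. Hits: 0.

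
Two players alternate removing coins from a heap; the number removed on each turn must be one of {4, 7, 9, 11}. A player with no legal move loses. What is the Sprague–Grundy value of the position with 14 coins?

n :  0  1  2  3  4  5  6  7  8  9 10 11 12 13 14
G :  0  0  0  0  1  1  1  1  2  2  2  2  3  3  3

3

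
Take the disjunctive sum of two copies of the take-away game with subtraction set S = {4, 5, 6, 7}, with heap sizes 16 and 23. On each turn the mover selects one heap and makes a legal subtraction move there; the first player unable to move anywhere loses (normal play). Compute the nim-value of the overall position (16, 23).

1

All heaps use S = {4, 5, 6, 7}:
n :  0  1  2  3  4  5  6  7  8  9 10 11 12 13 14 15 16 17 18 19 20 21 22 23
G :  0  0  0  0  1  1  1  1  2  2  2  0  0  0  0  1  1  1  1  2  2  2  0  0
Heap A: G(16) = 1.
Heap B: G(23) = 0.
Combined Grundy value = 1 ⊕ 0 = 1.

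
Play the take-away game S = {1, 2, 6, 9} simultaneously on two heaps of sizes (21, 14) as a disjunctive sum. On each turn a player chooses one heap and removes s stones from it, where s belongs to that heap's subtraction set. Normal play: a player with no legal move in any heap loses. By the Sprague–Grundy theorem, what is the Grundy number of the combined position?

All heaps use S = {1, 2, 6, 9}:
n :  0  1  2  3  4  5  6  7  8  9 10 11 12 13 14 15 16 17 18 19 20 21
G :  0  1  2  0  1  2  3  0  1  2  0  1  2  3  0  1  2  0  1  2  3  0
Heap A: G(21) = 0.
Heap B: G(14) = 0.
Combined Grundy value = 0 ⊕ 0 = 0.

0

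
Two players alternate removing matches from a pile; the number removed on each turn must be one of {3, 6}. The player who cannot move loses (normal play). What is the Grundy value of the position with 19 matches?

0

G(0) = 0
G(1) = mex{} = 0
G(2) = mex{} = 0
G(3) = mex{0} = 1
G(4) = mex{0} = 1
G(5) = mex{0} = 1
G(6) = mex{1,0} = 2
G(7) = mex{1,0} = 2
G(8) = mex{1,0} = 2
G(9) = mex{2,1} = 0
G(10) = mex{2,1} = 0
G(11) = mex{2,1} = 0
G(12) = mex{0,2} = 1
G(13) = mex{0,2} = 1
G(14) = mex{0,2} = 1
G(15) = mex{1,0} = 2
G(16) = mex{1,0} = 2
G(17) = mex{1,0} = 2
G(18) = mex{2,1} = 0
G(19) = mex{2,1} = 0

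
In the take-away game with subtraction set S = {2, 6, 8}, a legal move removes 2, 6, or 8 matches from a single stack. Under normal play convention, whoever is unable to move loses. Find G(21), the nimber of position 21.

1

G(0) = 0
G(1) = mex{} = 0
G(2) = mex{0} = 1
G(3) = mex{0} = 1
G(4) = mex{1} = 0
G(5) = mex{1} = 0
G(6) = mex{0,0} = 1
G(7) = mex{0,0} = 1
G(8) = mex{1,1,0} = 2
G(9) = mex{1,1,0} = 2
G(10) = mex{2,0,1} = 3
G(11) = mex{2,0,1} = 3
G(12) = mex{3,1,0} = 2
G(13) = mex{3,1,0} = 2
G(14) = mex{2,2,1} = 0
G(15) = mex{2,2,1} = 0
G(16) = mex{0,3,2} = 1
G(17) = mex{0,3,2} = 1
G(18) = mex{1,2,3} = 0
G(19) = mex{1,2,3} = 0
G(20) = mex{0,0,2} = 1
G(21) = mex{0,0,2} = 1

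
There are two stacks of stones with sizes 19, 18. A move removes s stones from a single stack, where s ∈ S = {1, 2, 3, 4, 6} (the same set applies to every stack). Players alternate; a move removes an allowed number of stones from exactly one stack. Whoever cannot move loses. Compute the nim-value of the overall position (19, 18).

7

All stacks use S = {1, 2, 3, 4, 6}:
n :  0  1  2  3  4  5  6  7  8  9 10 11 12 13 14 15 16 17 18 19
G :  0  1  2  3  4  0  1  2  3  4  0  1  2  3  4  0  1  2  3  4
Stack A: G(19) = 4.
Stack B: G(18) = 3.
Combined Grundy value = 4 ⊕ 3 = 7.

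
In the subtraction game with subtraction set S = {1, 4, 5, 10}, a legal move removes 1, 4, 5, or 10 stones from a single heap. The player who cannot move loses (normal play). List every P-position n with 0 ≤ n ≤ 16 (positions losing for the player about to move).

0, 2, 8, 11, 14

n :  0  1  2  3  4  5  6  7  8  9 10 11 12 13 14 15 16
G :  0  1  0  1  2  3  2  3  0  1  4  0  1  2  0  1  3
P-positions are exactly the n with G(n) = 0.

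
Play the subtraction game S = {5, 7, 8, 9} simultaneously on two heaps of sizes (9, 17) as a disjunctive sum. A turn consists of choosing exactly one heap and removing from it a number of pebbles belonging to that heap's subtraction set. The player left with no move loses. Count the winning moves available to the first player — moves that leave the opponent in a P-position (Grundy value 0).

All heaps use S = {5, 7, 8, 9}:
n :  0  1  2  3  4  5  6  7  8  9 10 11 12 13 14 15 16 17
G :  0  0  0  0  0  1  1  1  1  1  2  2  2  2  0  0  0  0
Heap A: G(9) = 1.
Heap B: G(17) = 0.
Combined Grundy value = 1 ⊕ 0 = 1.
A winning move leaves total XOR = 0, i.e. changes one component's Grundy value g to g ⊕ X where X is the current total.
Heap A: need g' = 1⊕1 = 0. Options: 9−5→G=0, 9−7→G=0, 9−8→G=0, 9−9→G=0. Hits: 4.
Heap B: need g' = 0⊕1 = 1. Options: 17−5→G=2, 17−7→G=2, 17−8→G=1, 17−9→G=1. Hits: 2.

6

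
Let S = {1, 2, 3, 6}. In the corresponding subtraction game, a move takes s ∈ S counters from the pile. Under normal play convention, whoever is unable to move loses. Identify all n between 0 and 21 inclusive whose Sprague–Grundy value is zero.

G(0) = 0
G(1) = mex{0} = 1
G(2) = mex{1,0} = 2
G(3) = mex{2,1,0} = 3
G(4) = mex{3,2,1} = 0
G(5) = mex{0,3,2} = 1
G(6) = mex{1,0,3,0} = 2
G(7) = mex{2,1,0,1} = 3
G(8) = mex{3,2,1,2} = 0
G(9) = mex{0,3,2,3} = 1
G(10) = mex{1,0,3,0} = 2
G(11) = mex{2,1,0,1} = 3
G(12) = mex{3,2,1,2} = 0
G(13) = mex{0,3,2,3} = 1
G(14) = mex{1,0,3,0} = 2
G(15) = mex{2,1,0,1} = 3
G(16) = mex{3,2,1,2} = 0
G(17) = mex{0,3,2,3} = 1
G(18) = mex{1,0,3,0} = 2
G(19) = mex{2,1,0,1} = 3
G(20) = mex{3,2,1,2} = 0
G(21) = mex{0,3,2,3} = 1
P-positions are exactly the n with G(n) = 0.

0, 4, 8, 12, 16, 20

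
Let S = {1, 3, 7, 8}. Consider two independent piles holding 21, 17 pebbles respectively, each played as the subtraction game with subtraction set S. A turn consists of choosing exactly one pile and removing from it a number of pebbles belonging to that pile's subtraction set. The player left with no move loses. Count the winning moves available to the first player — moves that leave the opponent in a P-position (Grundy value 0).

0

All piles use S = {1, 3, 7, 8}:
G(0) = 0
G(1) = mex{0} = 1
G(2) = mex{1} = 0
G(3) = mex{0,0} = 1
G(4) = mex{1,1} = 0
G(5) = mex{0,0} = 1
G(6) = mex{1,1} = 0
G(7) = mex{0,0,0} = 1
G(8) = mex{1,1,1,0} = 2
G(9) = mex{2,0,0,1} = 3
G(10) = mex{3,1,1,0} = 2
G(11) = mex{2,2,0,1} = 3
G(12) = mex{3,3,1,0} = 2
G(13) = mex{2,2,0,1} = 3
G(14) = mex{3,3,1,0} = 2
G(15) = mex{2,2,2,1} = 0
G(16) = mex{0,3,3,2} = 1
G(17) = mex{1,2,2,3} = 0
G(18) = mex{0,0,3,2} = 1
G(19) = mex{1,1,2,3} = 0
G(20) = mex{0,0,3,2} = 1
G(21) = mex{1,1,2,3} = 0
Pile A: G(21) = 0.
Pile B: G(17) = 0.
Combined Grundy value = 0 ⊕ 0 = 0.
A winning move leaves total XOR = 0, i.e. changes one component's Grundy value g to g ⊕ X where X is the current total.
Pile A: target g' = 0⊕0 = 0, but every legal move changes the Grundy value (mex property), so 0 moves.
Pile B: target g' = 0⊕0 = 0, but every legal move changes the Grundy value (mex property), so 0 moves.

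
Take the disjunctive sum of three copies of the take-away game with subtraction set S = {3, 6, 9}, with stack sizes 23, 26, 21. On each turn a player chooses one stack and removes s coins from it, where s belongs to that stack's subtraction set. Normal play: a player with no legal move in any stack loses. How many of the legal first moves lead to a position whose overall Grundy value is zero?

0

All stacks use S = {3, 6, 9}:
G(0) = 0
G(1) = mex{} = 0
G(2) = mex{} = 0
G(3) = mex{0} = 1
G(4) = mex{0} = 1
G(5) = mex{0} = 1
G(6) = mex{1,0} = 2
G(7) = mex{1,0} = 2
G(8) = mex{1,0} = 2
G(9) = mex{2,1,0} = 3
G(10) = mex{2,1,0} = 3
G(11) = mex{2,1,0} = 3
G(12) = mex{3,2,1} = 0
G(13) = mex{3,2,1} = 0
G(14) = mex{3,2,1} = 0
G(15) = mex{0,3,2} = 1
G(16) = mex{0,3,2} = 1
G(17) = mex{0,3,2} = 1
G(18) = mex{1,0,3} = 2
G(19) = mex{1,0,3} = 2
G(20) = mex{1,0,3} = 2
G(21) = mex{2,1,0} = 3
G(22) = mex{2,1,0} = 3
G(23) = mex{2,1,0} = 3
G(24) = mex{3,2,1} = 0
G(25) = mex{3,2,1} = 0
G(26) = mex{3,2,1} = 0
Stack A: G(23) = 3.
Stack B: G(26) = 0.
Stack C: G(21) = 3.
Combined Grundy value = 3 ⊕ 0 ⊕ 3 = 0.
A winning move leaves total XOR = 0, i.e. changes one component's Grundy value g to g ⊕ X where X is the current total.
Stack A: target g' = 3⊕0 = 3, but every legal move changes the Grundy value (mex property), so 0 moves.
Stack B: target g' = 0⊕0 = 0, but every legal move changes the Grundy value (mex property), so 0 moves.
Stack C: target g' = 3⊕0 = 3, but every legal move changes the Grundy value (mex property), so 0 moves.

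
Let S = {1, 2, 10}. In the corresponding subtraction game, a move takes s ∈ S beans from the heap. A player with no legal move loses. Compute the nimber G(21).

0

n :  0  1  2  3  4  5  6  7  8  9 10 11 12 13 14 15 16 17 18 19 20 21
G :  0  1  2  0  1  2  0  1  2  0  1  2  0  1  2  0  1  2  0  1  2  0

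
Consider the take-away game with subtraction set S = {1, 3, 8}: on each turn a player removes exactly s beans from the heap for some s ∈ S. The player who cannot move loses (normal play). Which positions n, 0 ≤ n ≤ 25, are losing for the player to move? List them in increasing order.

0, 2, 4, 6, 11, 13, 15, 17, 22, 24

G(0) = 0
G(1) = mex{0} = 1
G(2) = mex{1} = 0
G(3) = mex{0,0} = 1
G(4) = mex{1,1} = 0
G(5) = mex{0,0} = 1
G(6) = mex{1,1} = 0
G(7) = mex{0,0} = 1
G(8) = mex{1,1,0} = 2
G(9) = mex{2,0,1} = 3
G(10) = mex{3,1,0} = 2
G(11) = mex{2,2,1} = 0
G(12) = mex{0,3,0} = 1
G(13) = mex{1,2,1} = 0
G(14) = mex{0,0,0} = 1
G(15) = mex{1,1,1} = 0
G(16) = mex{0,0,2} = 1
G(17) = mex{1,1,3} = 0
G(18) = mex{0,0,2} = 1
G(19) = mex{1,1,0} = 2
G(20) = mex{2,0,1} = 3
G(21) = mex{3,1,0} = 2
G(22) = mex{2,2,1} = 0
G(23) = mex{0,3,0} = 1
G(24) = mex{1,2,1} = 0
G(25) = mex{0,0,0} = 1
P-positions are exactly the n with G(n) = 0.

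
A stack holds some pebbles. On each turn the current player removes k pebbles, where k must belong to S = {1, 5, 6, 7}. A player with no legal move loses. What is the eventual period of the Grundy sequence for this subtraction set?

G(0) = 0
G(1) = mex{0} = 1
G(2) = mex{1} = 0
G(3) = mex{0} = 1
G(4) = mex{1} = 0
G(5) = mex{0,0} = 1
G(6) = mex{1,1,0} = 2
G(7) = mex{2,0,1,0} = 3
G(8) = mex{3,1,0,1} = 2
G(9) = mex{2,0,1,0} = 3
G(10) = mex{3,1,0,1} = 2
G(11) = mex{2,2,1,0} = 3
G(12) = mex{3,3,2,1} = 0
G(13) = mex{0,2,3,2} = 1
G(14) = mex{1,3,2,3} = 0
G(15) = mex{0,2,3,2} = 1
G(16) = mex{1,3,2,3} = 0
G(17) = mex{0,0,3,2} = 1
G(18) = mex{1,1,0,3} = 2
G(19) = mex{2,0,1,0} = 3
G(20) = mex{3,1,0,1} = 2
G(21) = mex{2,0,1,0} = 3
G(22) = mex{3,1,0,1} = 2
G(23) = mex{2,2,1,0} = 3
G(24) = mex{3,3,2,1} = 0
G(25) = mex{0,2,3,2} = 1
G(n+12) = G(n) holds for n = 0,…,6 (a full window of length max(S) = 7), so the sequence is purely periodic with period 12.

12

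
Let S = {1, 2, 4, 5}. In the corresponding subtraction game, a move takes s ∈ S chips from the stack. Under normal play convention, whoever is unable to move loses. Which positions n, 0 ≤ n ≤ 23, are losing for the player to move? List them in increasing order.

0, 3, 6, 9, 12, 15, 18, 21

n :  0  1  2  3  4  5  6  7  8  9 10 11 12 13 14 15 16 17 18 19 20 21 22 23
G :  0  1  2  0  1  2  0  1  2  0  1  2  0  1  2  0  1  2  0  1  2  0  1  2
P-positions are exactly the n with G(n) = 0.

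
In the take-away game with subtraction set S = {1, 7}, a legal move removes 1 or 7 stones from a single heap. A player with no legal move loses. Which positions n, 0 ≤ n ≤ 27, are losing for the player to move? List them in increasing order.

n :  0  1  2  3  4  5  6  7  8  9 10 11 12 13 14 15 16 17 18 19 20 21 22 23 24 25 26 27
G :  0  1  0  1  0  1  0  1  0  1  0  1  0  1  0  1  0  1  0  1  0  1  0  1  0  1  0  1
P-positions are exactly the n with G(n) = 0.

0, 2, 4, 6, 8, 10, 12, 14, 16, 18, 20, 22, 24, 26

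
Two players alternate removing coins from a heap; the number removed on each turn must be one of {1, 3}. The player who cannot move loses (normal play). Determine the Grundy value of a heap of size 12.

G(0) = 0
G(1) = mex{0} = 1
G(2) = mex{1} = 0
G(3) = mex{0,0} = 1
G(4) = mex{1,1} = 0
G(5) = mex{0,0} = 1
G(6) = mex{1,1} = 0
G(7) = mex{0,0} = 1
G(8) = mex{1,1} = 0
G(9) = mex{0,0} = 1
G(10) = mex{1,1} = 0
G(11) = mex{0,0} = 1
G(12) = mex{1,1} = 0

0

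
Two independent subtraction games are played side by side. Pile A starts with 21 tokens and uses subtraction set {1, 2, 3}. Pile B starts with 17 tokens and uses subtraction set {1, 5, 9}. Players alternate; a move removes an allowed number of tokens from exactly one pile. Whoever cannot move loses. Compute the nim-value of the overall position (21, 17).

Pile A, S = {1, 2, 3}:
n :  0  1  2  3  4  5  6  7  8  9 10 11 12 13 14 15 16 17 18 19 20 21
G :  0  1  2  3  0  1  2  3  0  1  2  3  0  1  2  3  0  1  2  3  0  1
G_A(21) = 1.
Pile B, S = {1, 5, 9}:
n :  0  1  2  3  4  5  6  7  8  9 10 11 12 13 14 15 16 17
G :  0  1  0  1  0  1  0  1  0  1  0  1  0  1  0  1  0  1
G_B(17) = 1.
Combined Grundy value = 1 ⊕ 1 = 0.

0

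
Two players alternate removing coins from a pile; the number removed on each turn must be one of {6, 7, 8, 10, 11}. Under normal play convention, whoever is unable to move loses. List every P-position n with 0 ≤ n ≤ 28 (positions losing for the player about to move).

0, 1, 2, 3, 4, 5, 17, 18, 19, 20, 21, 22

G(0) = 0
G(1) = mex{} = 0
G(2) = mex{} = 0
G(3) = mex{} = 0
G(4) = mex{} = 0
G(5) = mex{} = 0
G(6) = mex{0} = 1
G(7) = mex{0,0} = 1
G(8) = mex{0,0,0} = 1
G(9) = mex{0,0,0} = 1
G(10) = mex{0,0,0,0} = 1
G(11) = mex{0,0,0,0,0} = 1
G(12) = mex{1,0,0,0,0} = 2
G(13) = mex{1,1,0,0,0} = 2
G(14) = mex{1,1,1,0,0} = 2
G(15) = mex{1,1,1,0,0} = 2
G(16) = mex{1,1,1,1,0} = 2
G(17) = mex{1,1,1,1,1} = 0
G(18) = mex{2,1,1,1,1} = 0
G(19) = mex{2,2,1,1,1} = 0
G(20) = mex{2,2,2,1,1} = 0
G(21) = mex{2,2,2,1,1} = 0
G(22) = mex{2,2,2,2,1} = 0
G(23) = mex{0,2,2,2,2} = 1
G(24) = mex{0,0,2,2,2} = 1
G(25) = mex{0,0,0,2,2} = 1
G(26) = mex{0,0,0,2,2} = 1
G(27) = mex{0,0,0,0,2} = 1
G(28) = mex{0,0,0,0,0} = 1
P-positions are exactly the n with G(n) = 0.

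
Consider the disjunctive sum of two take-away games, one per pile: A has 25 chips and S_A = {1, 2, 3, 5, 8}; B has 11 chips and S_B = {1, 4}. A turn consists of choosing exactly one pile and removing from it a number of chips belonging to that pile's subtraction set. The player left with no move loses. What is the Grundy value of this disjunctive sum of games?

Pile A, S = {1, 2, 3, 5, 8}:
G(0) = 0
G(1) = mex{0} = 1
G(2) = mex{1,0} = 2
G(3) = mex{2,1,0} = 3
G(4) = mex{3,2,1} = 0
G(5) = mex{0,3,2,0} = 1
G(6) = mex{1,0,3,1} = 2
G(7) = mex{2,1,0,2} = 3
G(8) = mex{3,2,1,3,0} = 4
G(9) = mex{4,3,2,0,1} = 5
G(10) = mex{5,4,3,1,2} = 0
G(11) = mex{0,5,4,2,3} = 1
G(12) = mex{1,0,5,3,0} = 2
G(13) = mex{2,1,0,4,1} = 3
G(14) = mex{3,2,1,5,2} = 0
G(15) = mex{0,3,2,0,3} = 1
G(16) = mex{1,0,3,1,4} = 2
G(17) = mex{2,1,0,2,5} = 3
G(18) = mex{3,2,1,3,0} = 4
G(19) = mex{4,3,2,0,1} = 5
G(20) = mex{5,4,3,1,2} = 0
G(21) = mex{0,5,4,2,3} = 1
G(22) = mex{1,0,5,3,0} = 2
G(23) = mex{2,1,0,4,1} = 3
G(24) = mex{3,2,1,5,2} = 0
G(25) = mex{0,3,2,0,3} = 1
G_A(25) = 1.
Pile B, S = {1, 4}:
n :  0  1  2  3  4  5  6  7  8  9 10 11
G :  0  1  0  1  2  0  1  0  1  2  0  1
G_B(11) = 1.
Combined Grundy value = 1 ⊕ 1 = 0.

0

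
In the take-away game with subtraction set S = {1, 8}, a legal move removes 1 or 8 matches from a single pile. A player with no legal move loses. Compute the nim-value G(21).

1

n :  0  1  2  3  4  5  6  7  8  9 10 11 12 13 14 15 16 17 18 19 20 21
G :  0  1  0  1  0  1  0  1  2  0  1  0  1  0  1  0  1  2  0  1  0  1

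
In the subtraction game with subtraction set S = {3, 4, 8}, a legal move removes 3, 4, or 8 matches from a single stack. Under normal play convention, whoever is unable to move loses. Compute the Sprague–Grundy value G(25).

0

n :  0  1  2  3  4  5  6  7  8  9 10 11 12 13 14 15 16 17 18 19 20 21 22 23 24 25
G :  0  0  0  1  1  1  2  0  2  3  1  3  0  0  0  1  1  1  2  0  2  3  1  3  0  0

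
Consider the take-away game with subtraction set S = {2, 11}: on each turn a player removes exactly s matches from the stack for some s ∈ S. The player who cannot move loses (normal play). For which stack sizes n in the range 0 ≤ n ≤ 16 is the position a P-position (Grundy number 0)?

G(0) = 0
G(1) = mex{} = 0
G(2) = mex{0} = 1
G(3) = mex{0} = 1
G(4) = mex{1} = 0
G(5) = mex{1} = 0
G(6) = mex{0} = 1
G(7) = mex{0} = 1
G(8) = mex{1} = 0
G(9) = mex{1} = 0
G(10) = mex{0} = 1
G(11) = mex{0,0} = 1
G(12) = mex{1,0} = 2
G(13) = mex{1,1} = 0
G(14) = mex{2,1} = 0
G(15) = mex{0,0} = 1
G(16) = mex{0,0} = 1
P-positions are exactly the n with G(n) = 0.

0, 1, 4, 5, 8, 9, 13, 14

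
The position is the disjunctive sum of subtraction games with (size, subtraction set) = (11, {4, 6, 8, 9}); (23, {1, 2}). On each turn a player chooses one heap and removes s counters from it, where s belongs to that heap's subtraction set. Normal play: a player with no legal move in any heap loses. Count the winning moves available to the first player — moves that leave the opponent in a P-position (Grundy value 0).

0

Heap A, S = {4, 6, 8, 9}:
n :  0  1  2  3  4  5  6  7  8  9 10 11
G :  0  0  0  0  1  1  1  1  2  2  2  2
G_A(11) = 2.
Heap B, S = {1, 2}:
G(0) = 0
G(1) = mex{0} = 1
G(2) = mex{1,0} = 2
G(3) = mex{2,1} = 0
G(4) = mex{0,2} = 1
G(5) = mex{1,0} = 2
G(6) = mex{2,1} = 0
G(7) = mex{0,2} = 1
G(8) = mex{1,0} = 2
G(9) = mex{2,1} = 0
G(10) = mex{0,2} = 1
G(11) = mex{1,0} = 2
G(12) = mex{2,1} = 0
G(13) = mex{0,2} = 1
G(14) = mex{1,0} = 2
G(15) = mex{2,1} = 0
G(16) = mex{0,2} = 1
G(17) = mex{1,0} = 2
G(18) = mex{2,1} = 0
G(19) = mex{0,2} = 1
G(20) = mex{1,0} = 2
G(21) = mex{2,1} = 0
G(22) = mex{0,2} = 1
G(23) = mex{1,0} = 2
G_B(23) = 2.
Combined Grundy value = 2 ⊕ 2 = 0.
A winning move leaves total XOR = 0, i.e. changes one component's Grundy value g to g ⊕ X where X is the current total.
Heap A: target g' = 2⊕0 = 2, but every legal move changes the Grundy value (mex property), so 0 moves.
Heap B: target g' = 2⊕0 = 2, but every legal move changes the Grundy value (mex property), so 0 moves.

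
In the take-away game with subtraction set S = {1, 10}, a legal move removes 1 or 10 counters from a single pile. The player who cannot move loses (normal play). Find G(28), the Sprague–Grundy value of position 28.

n :  0  1  2  3  4  5  6  7  8  9 10 11 12 13 14 15 16 17 18 19 20 21 22 23 24 25 26 27 28
G :  0  1  0  1  0  1  0  1  0  1  2  0  1  0  1  0  1  0  1  0  1  2  0  1  0  1  0  1  0

0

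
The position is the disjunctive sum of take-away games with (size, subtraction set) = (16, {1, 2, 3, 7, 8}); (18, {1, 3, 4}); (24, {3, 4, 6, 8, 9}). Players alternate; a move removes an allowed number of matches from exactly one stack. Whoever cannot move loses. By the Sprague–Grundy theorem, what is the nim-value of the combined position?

Stack A, S = {1, 2, 3, 7, 8}:
n :  0  1  2  3  4  5  6  7  8  9 10 11 12 13 14 15 16
G :  0  1  2  3  0  1  2  3  4  0  1  2  3  0  1  2  3
G_A(16) = 3.
Stack B, S = {1, 3, 4}:
n :  0  1  2  3  4  5  6  7  8  9 10 11 12 13 14 15 16 17 18
G :  0  1  0  1  2  3  2  0  1  0  1  2  3  2  0  1  0  1  2
G_B(18) = 2.
Stack C, S = {3, 4, 6, 8, 9}:
n :  0  1  2  3  4  5  6  7  8  9 10 11 12 13 14 15 16 17 18 19 20 21 22 23 24
G :  0  0  0  1  1  1  2  2  2  3  3  3  0  0  0  1  1  1  2  2  2  3  3  3  0
G_C(24) = 0.
Combined Grundy value = 3 ⊕ 2 ⊕ 0 = 1.

1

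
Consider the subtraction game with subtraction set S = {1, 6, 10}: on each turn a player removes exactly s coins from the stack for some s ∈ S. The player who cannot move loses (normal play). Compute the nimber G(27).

0

G(0) = 0
G(1) = mex{0} = 1
G(2) = mex{1} = 0
G(3) = mex{0} = 1
G(4) = mex{1} = 0
G(5) = mex{0} = 1
G(6) = mex{1,0} = 2
G(7) = mex{2,1} = 0
G(8) = mex{0,0} = 1
G(9) = mex{1,1} = 0
G(10) = mex{0,0,0} = 1
G(11) = mex{1,1,1} = 0
G(12) = mex{0,2,0} = 1
G(13) = mex{1,0,1} = 2
G(14) = mex{2,1,0} = 3
G(15) = mex{3,0,1} = 2
G(16) = mex{2,1,2} = 0
G(17) = mex{0,0,0} = 1
G(18) = mex{1,1,1} = 0
G(19) = mex{0,2,0} = 1
G(20) = mex{1,3,1} = 0
G(21) = mex{0,2,0} = 1
G(22) = mex{1,0,1} = 2
G(23) = mex{2,1,2} = 0
G(24) = mex{0,0,3} = 1
G(25) = mex{1,1,2} = 0
G(26) = mex{0,0,0} = 1
G(27) = mex{1,1,1} = 0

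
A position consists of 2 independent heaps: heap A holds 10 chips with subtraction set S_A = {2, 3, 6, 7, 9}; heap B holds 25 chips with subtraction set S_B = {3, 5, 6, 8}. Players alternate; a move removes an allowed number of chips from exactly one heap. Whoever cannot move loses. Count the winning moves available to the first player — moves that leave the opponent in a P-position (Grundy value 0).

3

Heap A, S = {2, 3, 6, 7, 9}:
n :  0  1  2  3  4  5  6  7  8  9 10
G :  0  0  1  1  2  0  3  1  2  2  3
G_A(10) = 3.
Heap B, S = {3, 5, 6, 8}:
n :  0  1  2  3  4  5  6  7  8  9 10 11 12 13 14 15 16 17 18 19 20 21 22 23 24 25
G :  0  0  0  1  1  1  2  2  2  3  3  0  0  0  1  1  1  2  2  2  3  3  0  0  0  1
G_B(25) = 1.
Combined Grundy value = 3 ⊕ 1 = 2.
A winning move leaves total XOR = 0, i.e. changes one component's Grundy value g to g ⊕ X where X is the current total.
Heap A: need g' = 3⊕2 = 1. Options: 10−2→G=2, 10−3→G=1, 10−6→G=2, 10−7→G=1, 10−9→G=0. Hits: 2.
Heap B: need g' = 1⊕2 = 3. Options: 25−3→G=0, 25−5→G=3, 25−6→G=2, 25−8→G=2. Hits: 1.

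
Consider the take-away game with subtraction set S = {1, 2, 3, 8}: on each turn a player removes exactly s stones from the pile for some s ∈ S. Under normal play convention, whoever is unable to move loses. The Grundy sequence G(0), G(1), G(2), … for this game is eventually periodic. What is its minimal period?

G(0) = 0
G(1) = mex{0} = 1
G(2) = mex{1,0} = 2
G(3) = mex{2,1,0} = 3
G(4) = mex{3,2,1} = 0
G(5) = mex{0,3,2} = 1
G(6) = mex{1,0,3} = 2
G(7) = mex{2,1,0} = 3
G(8) = mex{3,2,1,0} = 4
G(9) = mex{4,3,2,1} = 0
G(10) = mex{0,4,3,2} = 1
G(11) = mex{1,0,4,3} = 2
G(12) = mex{2,1,0,0} = 3
G(13) = mex{3,2,1,1} = 0
G(14) = mex{0,3,2,2} = 1
G(15) = mex{1,0,3,3} = 2
G(16) = mex{2,1,0,4} = 3
G(17) = mex{3,2,1,0} = 4
G(18) = mex{4,3,2,1} = 0
G(19) = mex{0,4,3,2} = 1
G(n+9) = G(n) holds for n = 0,…,7 (a full window of length max(S) = 8), so the sequence is purely periodic with period 9.

9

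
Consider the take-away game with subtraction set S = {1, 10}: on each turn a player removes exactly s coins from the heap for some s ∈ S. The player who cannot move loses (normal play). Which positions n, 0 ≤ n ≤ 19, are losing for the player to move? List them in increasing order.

n :  0  1  2  3  4  5  6  7  8  9 10 11 12 13 14 15 16 17 18 19
G :  0  1  0  1  0  1  0  1  0  1  2  0  1  0  1  0  1  0  1  0
P-positions are exactly the n with G(n) = 0.

0, 2, 4, 6, 8, 11, 13, 15, 17, 19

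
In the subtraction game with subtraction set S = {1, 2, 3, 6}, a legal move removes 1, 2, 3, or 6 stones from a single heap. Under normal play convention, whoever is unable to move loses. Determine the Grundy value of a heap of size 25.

n :  0  1  2  3  4  5  6  7  8  9 10 11 12 13 14 15 16 17 18 19 20 21 22 23 24 25
G :  0  1  2  3  0  1  2  3  0  1  2  3  0  1  2  3  0  1  2  3  0  1  2  3  0  1

1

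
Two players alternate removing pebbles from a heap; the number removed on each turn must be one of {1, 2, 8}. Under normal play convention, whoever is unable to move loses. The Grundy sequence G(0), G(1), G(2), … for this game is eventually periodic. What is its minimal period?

G(0) = 0
G(1) = mex{0} = 1
G(2) = mex{1,0} = 2
G(3) = mex{2,1} = 0
G(4) = mex{0,2} = 1
G(5) = mex{1,0} = 2
G(6) = mex{2,1} = 0
G(7) = mex{0,2} = 1
G(8) = mex{1,0,0} = 2
G(9) = mex{2,1,1} = 0
G(10) = mex{0,2,2} = 1
G(11) = mex{1,0,0} = 2
G(12) = mex{2,1,1} = 0
G(13) = mex{0,2,2} = 1
G(14) = mex{1,0,0} = 2
G(n+3) = G(n) holds for n = 0,…,7 (a full window of length max(S) = 8), so the sequence is purely periodic with period 3.

3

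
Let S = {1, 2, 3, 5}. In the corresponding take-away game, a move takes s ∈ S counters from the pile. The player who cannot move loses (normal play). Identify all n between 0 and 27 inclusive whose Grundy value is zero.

n :  0  1  2  3  4  5  6  7  8  9 10 11 12 13 14 15 16 17 18 19 20 21 22 23 24 25 26 27
G :  0  1  2  3  0  1  2  3  0  1  2  3  0  1  2  3  0  1  2  3  0  1  2  3  0  1  2  3
P-positions are exactly the n with G(n) = 0.

0, 4, 8, 12, 16, 20, 24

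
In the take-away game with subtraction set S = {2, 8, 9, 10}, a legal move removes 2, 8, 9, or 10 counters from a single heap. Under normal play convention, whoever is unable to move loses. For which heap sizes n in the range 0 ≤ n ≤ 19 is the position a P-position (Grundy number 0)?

G(0) = 0
G(1) = mex{} = 0
G(2) = mex{0} = 1
G(3) = mex{0} = 1
G(4) = mex{1} = 0
G(5) = mex{1} = 0
G(6) = mex{0} = 1
G(7) = mex{0} = 1
G(8) = mex{1,0} = 2
G(9) = mex{1,0,0} = 2
G(10) = mex{2,1,0,0} = 3
G(11) = mex{2,1,1,0} = 3
G(12) = mex{3,0,1,1} = 2
G(13) = mex{3,0,0,1} = 2
G(14) = mex{2,1,0,0} = 3
G(15) = mex{2,1,1,0} = 3
G(16) = mex{3,2,1,1} = 0
G(17) = mex{3,2,2,1} = 0
G(18) = mex{0,3,2,2} = 1
G(19) = mex{0,3,3,2} = 1
P-positions are exactly the n with G(n) = 0.

0, 1, 4, 5, 16, 17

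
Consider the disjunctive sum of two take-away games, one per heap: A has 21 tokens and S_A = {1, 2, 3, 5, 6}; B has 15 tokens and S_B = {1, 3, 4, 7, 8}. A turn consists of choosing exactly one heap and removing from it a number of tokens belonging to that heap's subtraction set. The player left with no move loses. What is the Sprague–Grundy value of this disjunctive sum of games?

Heap A, S = {1, 2, 3, 5, 6}:
n :  0  1  2  3  4  5  6  7  8  9 10 11 12 13 14 15 16 17 18 19 20 21
G :  0  1  2  3  0  1  2  3  0  1  2  3  0  1  2  3  0  1  2  3  0  1
G_A(21) = 1.
Heap B, S = {1, 3, 4, 7, 8}:
n :  0  1  2  3  4  5  6  7  8  9 10 11 12 13 14 15
G :  0  1  0  1  2  3  2  3  4  5  4  0  1  0  1  2
G_B(15) = 2.
Combined Grundy value = 1 ⊕ 2 = 3.

3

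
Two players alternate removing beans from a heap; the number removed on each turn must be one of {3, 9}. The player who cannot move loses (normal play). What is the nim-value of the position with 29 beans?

n :  0  1  2  3  4  5  6  7  8  9 10 11 12 13 14 15 16 17 18 19 20 21 22 23 24 25 26 27 28 29
G :  0  0  0  1  1  1  0  0  0  1  1  1  0  0  0  1  1  1  0  0  0  1  1  1  0  0  0  1  1  1

1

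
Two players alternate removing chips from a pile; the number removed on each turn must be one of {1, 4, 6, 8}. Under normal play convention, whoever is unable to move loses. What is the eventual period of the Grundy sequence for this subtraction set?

12

G(0) = 0
G(1) = mex{0} = 1
G(2) = mex{1} = 0
G(3) = mex{0} = 1
G(4) = mex{1,0} = 2
G(5) = mex{2,1} = 0
G(6) = mex{0,0,0} = 1
G(7) = mex{1,1,1} = 0
G(8) = mex{0,2,0,0} = 1
G(9) = mex{1,0,1,1} = 2
G(10) = mex{2,1,2,0} = 3
G(11) = mex{3,0,0,1} = 2
G(12) = mex{2,1,1,2} = 0
G(13) = mex{0,2,0,0} = 1
G(14) = mex{1,3,1,1} = 0
G(15) = mex{0,2,2,0} = 1
G(16) = mex{1,0,3,1} = 2
G(17) = mex{2,1,2,2} = 0
G(18) = mex{0,0,0,3} = 1
G(19) = mex{1,1,1,2} = 0
G(20) = mex{0,2,0,0} = 1
G(21) = mex{1,0,1,1} = 2
G(22) = mex{2,1,2,0} = 3
G(23) = mex{3,0,0,1} = 2
G(24) = mex{2,1,1,2} = 0
G(25) = mex{0,2,0,0} = 1
G(n+12) = G(n) holds for n = 0,…,7 (a full window of length max(S) = 8), so the sequence is purely periodic with period 12.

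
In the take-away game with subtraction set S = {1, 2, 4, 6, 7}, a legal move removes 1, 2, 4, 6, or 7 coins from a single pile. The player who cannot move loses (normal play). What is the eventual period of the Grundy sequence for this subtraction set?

8

n :  0  1  2  3  4  5  6  7  8  9 10 11 12 13 14 15 16 17
G :  0  1  2  0  1  2  3  4  0  1  2  0  1  2  3  4  0  1
G(n+8) = G(n) holds for n = 0,…,6 (a full window of length max(S) = 7), so the sequence is purely periodic with period 8.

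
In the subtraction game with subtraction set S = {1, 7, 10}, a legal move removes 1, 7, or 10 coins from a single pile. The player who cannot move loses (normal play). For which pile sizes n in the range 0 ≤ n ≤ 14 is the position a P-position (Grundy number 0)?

0, 2, 4, 6, 8

n :  0  1  2  3  4  5  6  7  8  9 10 11 12 13 14
G :  0  1  0  1  0  1  0  1  0  1  2  3  2  3  2
P-positions are exactly the n with G(n) = 0.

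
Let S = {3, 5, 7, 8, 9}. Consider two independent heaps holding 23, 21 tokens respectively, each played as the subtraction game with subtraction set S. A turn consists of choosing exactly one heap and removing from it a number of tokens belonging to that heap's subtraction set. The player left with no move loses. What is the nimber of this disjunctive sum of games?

0

All heaps use S = {3, 5, 7, 8, 9}:
n :  0  1  2  3  4  5  6  7  8  9 10 11 12 13 14 15 16 17 18 19 20 21 22 23
G :  0  0  0  1  1  1  2  2  2  3  3  3  0  0  0  1  1  1  2  2  2  3  3  3
Heap A: G(23) = 3.
Heap B: G(21) = 3.
Combined Grundy value = 3 ⊕ 3 = 0.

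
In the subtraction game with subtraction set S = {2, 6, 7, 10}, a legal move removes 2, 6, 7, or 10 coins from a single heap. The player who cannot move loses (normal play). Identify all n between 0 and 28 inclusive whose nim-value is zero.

0, 1, 4, 5, 9, 13, 17, 18, 21, 22, 26

G(0) = 0
G(1) = mex{} = 0
G(2) = mex{0} = 1
G(3) = mex{0} = 1
G(4) = mex{1} = 0
G(5) = mex{1} = 0
G(6) = mex{0,0} = 1
G(7) = mex{0,0,0} = 1
G(8) = mex{1,1,0} = 2
G(9) = mex{1,1,1} = 0
G(10) = mex{2,0,1,0} = 3
G(11) = mex{0,0,0,0} = 1
G(12) = mex{3,1,0,1} = 2
G(13) = mex{1,1,1,1} = 0
G(14) = mex{2,2,1,0} = 3
G(15) = mex{0,0,2,0} = 1
G(16) = mex{3,3,0,1} = 2
G(17) = mex{1,1,3,1} = 0
G(18) = mex{2,2,1,2} = 0
G(19) = mex{0,0,2,0} = 1
G(20) = mex{0,3,0,3} = 1
G(21) = mex{1,1,3,1} = 0
G(22) = mex{1,2,1,2} = 0
G(23) = mex{0,0,2,0} = 1
G(24) = mex{0,0,0,3} = 1
G(25) = mex{1,1,0,1} = 2
G(26) = mex{1,1,1,2} = 0
G(27) = mex{2,0,1,0} = 3
G(28) = mex{0,0,0,0} = 1
P-positions are exactly the n with G(n) = 0.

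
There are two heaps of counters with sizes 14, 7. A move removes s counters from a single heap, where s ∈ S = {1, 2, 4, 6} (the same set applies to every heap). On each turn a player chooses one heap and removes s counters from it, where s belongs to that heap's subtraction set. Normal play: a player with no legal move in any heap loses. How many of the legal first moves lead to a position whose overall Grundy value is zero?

All heaps use S = {1, 2, 4, 6}:
G(0) = 0
G(1) = mex{0} = 1
G(2) = mex{1,0} = 2
G(3) = mex{2,1} = 0
G(4) = mex{0,2,0} = 1
G(5) = mex{1,0,1} = 2
G(6) = mex{2,1,2,0} = 3
G(7) = mex{3,2,0,1} = 4
G(8) = mex{4,3,1,2} = 0
G(9) = mex{0,4,2,0} = 1
G(10) = mex{1,0,3,1} = 2
G(11) = mex{2,1,4,2} = 0
G(12) = mex{0,2,0,3} = 1
G(13) = mex{1,0,1,4} = 2
G(14) = mex{2,1,2,0} = 3
Heap A: G(14) = 3.
Heap B: G(7) = 4.
Combined Grundy value = 3 ⊕ 4 = 7.
A winning move leaves total XOR = 0, i.e. changes one component's Grundy value g to g ⊕ X where X is the current total.
Heap A: need g' = 3⊕7 = 4. Options: 14−1→G=2, 14−2→G=1, 14−4→G=2, 14−6→G=0. Hits: 0.
Heap B: need g' = 4⊕7 = 3. Options: 7−1→G=3, 7−2→G=2, 7−4→G=0, 7−6→G=1. Hits: 1.

1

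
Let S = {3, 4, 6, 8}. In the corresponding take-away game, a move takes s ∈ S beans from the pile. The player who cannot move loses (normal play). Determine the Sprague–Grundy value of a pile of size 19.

2

n :  0  1  2  3  4  5  6  7  8  9 10 11 12 13 14 15 16 17 18 19
G :  0  0  0  1  1  1  2  2  2  3  3  0  0  0  1  1  1  2  2  2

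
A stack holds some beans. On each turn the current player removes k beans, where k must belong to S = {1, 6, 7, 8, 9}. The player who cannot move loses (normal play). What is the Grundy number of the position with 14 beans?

0

n :  0  1  2  3  4  5  6  7  8  9 10 11 12 13 14
G :  0  1  0  1  0  1  2  3  2  3  2  3  4  5  0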